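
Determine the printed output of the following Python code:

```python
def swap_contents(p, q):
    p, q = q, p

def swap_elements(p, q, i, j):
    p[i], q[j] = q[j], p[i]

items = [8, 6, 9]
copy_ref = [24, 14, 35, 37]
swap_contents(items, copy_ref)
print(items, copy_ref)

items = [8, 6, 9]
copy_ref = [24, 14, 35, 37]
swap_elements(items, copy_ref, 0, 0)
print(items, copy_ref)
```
[8, 6, 9] [24, 14, 35, 37]
[24, 6, 9] [8, 14, 35, 37]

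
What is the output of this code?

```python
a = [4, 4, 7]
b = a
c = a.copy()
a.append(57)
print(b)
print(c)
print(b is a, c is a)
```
[4, 4, 7, 57]
[4, 4, 7]
True False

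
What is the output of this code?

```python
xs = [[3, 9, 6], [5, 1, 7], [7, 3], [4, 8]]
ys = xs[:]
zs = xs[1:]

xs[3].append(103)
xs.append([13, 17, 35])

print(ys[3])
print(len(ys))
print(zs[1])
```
[4, 8, 103]
4
[7, 3]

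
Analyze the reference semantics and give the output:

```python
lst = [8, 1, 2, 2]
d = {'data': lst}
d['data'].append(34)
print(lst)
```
[8, 1, 2, 2, 34]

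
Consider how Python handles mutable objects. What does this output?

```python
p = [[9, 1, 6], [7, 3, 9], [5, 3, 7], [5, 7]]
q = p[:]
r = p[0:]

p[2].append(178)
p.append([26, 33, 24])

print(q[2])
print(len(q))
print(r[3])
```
[5, 3, 7, 178]
4
[5, 7]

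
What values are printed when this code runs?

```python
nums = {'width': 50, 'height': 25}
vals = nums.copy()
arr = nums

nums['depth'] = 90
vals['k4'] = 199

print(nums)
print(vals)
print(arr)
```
{'width': 50, 'height': 25, 'depth': 90}
{'width': 50, 'height': 25, 'k4': 199}
{'width': 50, 'height': 25, 'depth': 90}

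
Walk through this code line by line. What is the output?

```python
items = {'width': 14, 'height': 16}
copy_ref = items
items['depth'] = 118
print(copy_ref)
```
{'width': 14, 'height': 16, 'depth': 118}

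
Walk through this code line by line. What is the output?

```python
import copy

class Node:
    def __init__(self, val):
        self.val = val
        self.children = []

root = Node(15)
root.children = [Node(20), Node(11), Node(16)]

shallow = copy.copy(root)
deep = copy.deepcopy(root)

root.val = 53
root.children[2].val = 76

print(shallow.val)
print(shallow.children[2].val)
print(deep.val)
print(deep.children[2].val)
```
15
76
15
16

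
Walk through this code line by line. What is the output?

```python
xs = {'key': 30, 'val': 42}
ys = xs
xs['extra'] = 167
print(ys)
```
{'key': 30, 'val': 42, 'extra': 167}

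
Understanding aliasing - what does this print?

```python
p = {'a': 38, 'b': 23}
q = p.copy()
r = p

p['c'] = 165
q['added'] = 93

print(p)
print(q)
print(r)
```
{'a': 38, 'b': 23, 'c': 165}
{'a': 38, 'b': 23, 'added': 93}
{'a': 38, 'b': 23, 'c': 165}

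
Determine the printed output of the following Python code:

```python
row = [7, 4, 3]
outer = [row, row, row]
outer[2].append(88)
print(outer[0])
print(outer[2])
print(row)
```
[7, 4, 3, 88]
[7, 4, 3, 88]
[7, 4, 3, 88]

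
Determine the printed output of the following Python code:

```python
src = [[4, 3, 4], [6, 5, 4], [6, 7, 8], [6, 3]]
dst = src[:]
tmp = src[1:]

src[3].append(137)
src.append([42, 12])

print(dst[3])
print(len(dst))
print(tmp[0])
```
[6, 3, 137]
4
[6, 5, 4]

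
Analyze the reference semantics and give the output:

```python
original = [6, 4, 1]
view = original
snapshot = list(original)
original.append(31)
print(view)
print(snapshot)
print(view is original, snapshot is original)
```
[6, 4, 1, 31]
[6, 4, 1]
True False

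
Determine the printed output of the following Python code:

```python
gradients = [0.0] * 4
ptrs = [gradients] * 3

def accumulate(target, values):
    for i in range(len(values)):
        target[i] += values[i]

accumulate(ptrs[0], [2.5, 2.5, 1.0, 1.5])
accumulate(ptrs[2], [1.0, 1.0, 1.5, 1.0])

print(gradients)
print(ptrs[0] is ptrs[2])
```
[3.5, 3.5, 2.5, 2.5]
True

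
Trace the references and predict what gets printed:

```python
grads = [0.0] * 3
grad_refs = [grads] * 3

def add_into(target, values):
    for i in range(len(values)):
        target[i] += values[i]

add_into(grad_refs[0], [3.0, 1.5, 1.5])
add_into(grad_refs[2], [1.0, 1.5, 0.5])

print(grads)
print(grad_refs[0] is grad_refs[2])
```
[4.0, 3.0, 2.0]
True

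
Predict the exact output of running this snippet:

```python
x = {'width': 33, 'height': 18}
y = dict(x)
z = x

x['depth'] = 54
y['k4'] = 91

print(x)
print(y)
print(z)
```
{'width': 33, 'height': 18, 'depth': 54}
{'width': 33, 'height': 18, 'k4': 91}
{'width': 33, 'height': 18, 'depth': 54}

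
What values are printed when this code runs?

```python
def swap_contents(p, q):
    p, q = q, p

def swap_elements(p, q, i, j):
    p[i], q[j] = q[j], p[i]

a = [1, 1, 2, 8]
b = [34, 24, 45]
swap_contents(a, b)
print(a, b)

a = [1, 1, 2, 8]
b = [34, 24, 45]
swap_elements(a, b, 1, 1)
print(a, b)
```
[1, 1, 2, 8] [34, 24, 45]
[1, 24, 2, 8] [34, 1, 45]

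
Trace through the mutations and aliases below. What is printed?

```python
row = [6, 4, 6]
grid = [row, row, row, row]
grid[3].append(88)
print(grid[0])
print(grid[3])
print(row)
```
[6, 4, 6, 88]
[6, 4, 6, 88]
[6, 4, 6, 88]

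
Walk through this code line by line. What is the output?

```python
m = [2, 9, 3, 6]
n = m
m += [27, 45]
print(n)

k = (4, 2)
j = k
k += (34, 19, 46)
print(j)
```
[2, 9, 3, 6, 27, 45]
(4, 2)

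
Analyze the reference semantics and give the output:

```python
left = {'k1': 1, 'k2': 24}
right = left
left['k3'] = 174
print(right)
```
{'k1': 1, 'k2': 24, 'k3': 174}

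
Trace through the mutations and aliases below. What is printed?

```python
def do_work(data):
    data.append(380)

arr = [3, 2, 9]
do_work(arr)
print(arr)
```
[3, 2, 9, 380]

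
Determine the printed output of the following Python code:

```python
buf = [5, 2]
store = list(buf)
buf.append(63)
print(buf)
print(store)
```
[5, 2, 63]
[5, 2]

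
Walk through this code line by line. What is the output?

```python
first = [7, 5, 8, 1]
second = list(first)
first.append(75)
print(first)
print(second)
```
[7, 5, 8, 1, 75]
[7, 5, 8, 1]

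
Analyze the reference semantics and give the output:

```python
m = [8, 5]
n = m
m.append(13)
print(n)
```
[8, 5, 13]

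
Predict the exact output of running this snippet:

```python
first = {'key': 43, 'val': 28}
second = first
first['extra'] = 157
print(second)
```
{'key': 43, 'val': 28, 'extra': 157}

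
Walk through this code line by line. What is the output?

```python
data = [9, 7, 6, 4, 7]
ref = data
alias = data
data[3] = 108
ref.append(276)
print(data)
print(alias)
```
[9, 7, 6, 108, 7, 276]
[9, 7, 6, 108, 7, 276]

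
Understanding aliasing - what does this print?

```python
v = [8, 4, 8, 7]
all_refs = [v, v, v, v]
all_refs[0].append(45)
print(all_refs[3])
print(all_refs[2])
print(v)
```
[8, 4, 8, 7, 45]
[8, 4, 8, 7, 45]
[8, 4, 8, 7, 45]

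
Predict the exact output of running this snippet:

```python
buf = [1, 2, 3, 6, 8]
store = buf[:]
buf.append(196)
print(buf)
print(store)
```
[1, 2, 3, 6, 8, 196]
[1, 2, 3, 6, 8]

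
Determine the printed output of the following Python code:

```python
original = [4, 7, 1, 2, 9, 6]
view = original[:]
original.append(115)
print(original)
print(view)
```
[4, 7, 1, 2, 9, 6, 115]
[4, 7, 1, 2, 9, 6]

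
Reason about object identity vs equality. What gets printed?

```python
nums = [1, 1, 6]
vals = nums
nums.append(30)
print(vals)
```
[1, 1, 6, 30]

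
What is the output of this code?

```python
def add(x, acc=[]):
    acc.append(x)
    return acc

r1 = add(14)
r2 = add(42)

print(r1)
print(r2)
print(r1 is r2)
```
[14, 42]
[14, 42]
True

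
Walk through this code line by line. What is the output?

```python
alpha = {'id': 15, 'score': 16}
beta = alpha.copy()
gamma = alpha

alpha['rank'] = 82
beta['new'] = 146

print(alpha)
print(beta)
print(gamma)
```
{'id': 15, 'score': 16, 'rank': 82}
{'id': 15, 'score': 16, 'new': 146}
{'id': 15, 'score': 16, 'rank': 82}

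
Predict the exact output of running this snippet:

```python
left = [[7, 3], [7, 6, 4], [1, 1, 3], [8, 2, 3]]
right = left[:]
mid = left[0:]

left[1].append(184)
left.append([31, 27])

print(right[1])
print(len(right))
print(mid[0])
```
[7, 6, 4, 184]
4
[7, 3]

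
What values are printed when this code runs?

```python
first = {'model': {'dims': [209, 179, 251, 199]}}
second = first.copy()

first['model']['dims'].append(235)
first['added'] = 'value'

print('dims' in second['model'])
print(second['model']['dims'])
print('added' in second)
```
True
[209, 179, 251, 199, 235]
False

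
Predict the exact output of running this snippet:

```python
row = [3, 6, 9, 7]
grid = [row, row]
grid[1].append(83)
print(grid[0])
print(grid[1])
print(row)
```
[3, 6, 9, 7, 83]
[3, 6, 9, 7, 83]
[3, 6, 9, 7, 83]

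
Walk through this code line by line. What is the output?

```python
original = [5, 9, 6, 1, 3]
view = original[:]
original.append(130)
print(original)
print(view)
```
[5, 9, 6, 1, 3, 130]
[5, 9, 6, 1, 3]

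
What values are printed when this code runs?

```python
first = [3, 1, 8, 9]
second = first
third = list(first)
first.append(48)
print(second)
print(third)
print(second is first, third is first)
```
[3, 1, 8, 9, 48]
[3, 1, 8, 9]
True False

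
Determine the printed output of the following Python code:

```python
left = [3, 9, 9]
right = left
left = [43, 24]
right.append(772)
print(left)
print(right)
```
[43, 24]
[3, 9, 9, 772]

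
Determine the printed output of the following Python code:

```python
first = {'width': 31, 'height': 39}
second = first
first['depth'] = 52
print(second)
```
{'width': 31, 'height': 39, 'depth': 52}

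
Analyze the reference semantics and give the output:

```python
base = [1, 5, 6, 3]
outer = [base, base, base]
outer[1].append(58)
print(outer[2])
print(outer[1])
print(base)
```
[1, 5, 6, 3, 58]
[1, 5, 6, 3, 58]
[1, 5, 6, 3, 58]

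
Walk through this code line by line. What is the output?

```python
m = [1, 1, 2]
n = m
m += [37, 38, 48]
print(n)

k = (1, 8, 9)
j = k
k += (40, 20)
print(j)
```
[1, 1, 2, 37, 38, 48]
(1, 8, 9)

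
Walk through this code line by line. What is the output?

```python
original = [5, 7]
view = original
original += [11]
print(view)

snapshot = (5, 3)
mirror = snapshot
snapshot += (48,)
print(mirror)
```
[5, 7, 11]
(5, 3)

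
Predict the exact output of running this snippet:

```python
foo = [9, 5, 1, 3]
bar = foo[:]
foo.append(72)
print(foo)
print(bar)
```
[9, 5, 1, 3, 72]
[9, 5, 1, 3]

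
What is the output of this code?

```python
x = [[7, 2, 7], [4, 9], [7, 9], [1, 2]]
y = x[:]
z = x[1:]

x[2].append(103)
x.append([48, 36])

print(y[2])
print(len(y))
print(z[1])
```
[7, 9, 103]
4
[7, 9, 103]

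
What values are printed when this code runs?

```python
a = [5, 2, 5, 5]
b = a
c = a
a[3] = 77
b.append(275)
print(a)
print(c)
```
[5, 2, 5, 77, 275]
[5, 2, 5, 77, 275]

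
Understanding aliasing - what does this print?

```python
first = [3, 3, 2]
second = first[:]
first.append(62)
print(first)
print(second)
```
[3, 3, 2, 62]
[3, 3, 2]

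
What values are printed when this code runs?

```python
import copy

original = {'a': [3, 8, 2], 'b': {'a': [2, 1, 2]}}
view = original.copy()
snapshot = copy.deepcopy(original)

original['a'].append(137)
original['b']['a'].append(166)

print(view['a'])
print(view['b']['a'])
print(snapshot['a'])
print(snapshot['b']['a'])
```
[3, 8, 2, 137]
[2, 1, 2, 166]
[3, 8, 2]
[2, 1, 2]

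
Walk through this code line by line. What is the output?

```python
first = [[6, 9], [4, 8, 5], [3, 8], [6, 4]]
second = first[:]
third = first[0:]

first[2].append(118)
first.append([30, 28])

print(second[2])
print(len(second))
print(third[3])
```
[3, 8, 118]
4
[6, 4]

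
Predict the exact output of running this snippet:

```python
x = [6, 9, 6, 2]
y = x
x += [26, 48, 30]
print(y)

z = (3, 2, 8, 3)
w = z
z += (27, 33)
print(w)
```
[6, 9, 6, 2, 26, 48, 30]
(3, 2, 8, 3)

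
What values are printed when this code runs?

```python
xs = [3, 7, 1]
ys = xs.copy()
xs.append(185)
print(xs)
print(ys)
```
[3, 7, 1, 185]
[3, 7, 1]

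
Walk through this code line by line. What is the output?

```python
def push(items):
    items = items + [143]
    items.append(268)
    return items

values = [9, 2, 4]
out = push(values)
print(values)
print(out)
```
[9, 2, 4]
[9, 2, 4, 143, 268]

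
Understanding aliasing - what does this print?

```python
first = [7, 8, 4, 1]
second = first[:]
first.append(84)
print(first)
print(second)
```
[7, 8, 4, 1, 84]
[7, 8, 4, 1]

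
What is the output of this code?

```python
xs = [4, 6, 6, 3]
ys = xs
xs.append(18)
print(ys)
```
[4, 6, 6, 3, 18]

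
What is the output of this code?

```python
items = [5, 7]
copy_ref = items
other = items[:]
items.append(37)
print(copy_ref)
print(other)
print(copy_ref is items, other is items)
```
[5, 7, 37]
[5, 7]
True False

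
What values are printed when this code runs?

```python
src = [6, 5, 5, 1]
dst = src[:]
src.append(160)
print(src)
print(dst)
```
[6, 5, 5, 1, 160]
[6, 5, 5, 1]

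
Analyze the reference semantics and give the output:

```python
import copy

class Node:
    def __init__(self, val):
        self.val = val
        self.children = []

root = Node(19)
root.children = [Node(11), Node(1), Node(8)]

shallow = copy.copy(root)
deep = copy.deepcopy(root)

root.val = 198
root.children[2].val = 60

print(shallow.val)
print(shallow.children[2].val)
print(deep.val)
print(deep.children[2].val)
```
19
60
19
8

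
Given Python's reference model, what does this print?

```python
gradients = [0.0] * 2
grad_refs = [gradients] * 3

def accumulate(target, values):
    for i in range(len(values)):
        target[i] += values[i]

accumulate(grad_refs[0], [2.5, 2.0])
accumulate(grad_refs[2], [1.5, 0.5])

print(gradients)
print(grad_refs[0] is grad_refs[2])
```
[4.0, 2.5]
True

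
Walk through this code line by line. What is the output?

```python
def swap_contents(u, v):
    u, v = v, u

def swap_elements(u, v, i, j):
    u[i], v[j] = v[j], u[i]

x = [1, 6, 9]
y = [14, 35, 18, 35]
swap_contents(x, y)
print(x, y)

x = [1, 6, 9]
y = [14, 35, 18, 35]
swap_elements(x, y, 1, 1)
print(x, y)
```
[1, 6, 9] [14, 35, 18, 35]
[1, 35, 9] [14, 6, 18, 35]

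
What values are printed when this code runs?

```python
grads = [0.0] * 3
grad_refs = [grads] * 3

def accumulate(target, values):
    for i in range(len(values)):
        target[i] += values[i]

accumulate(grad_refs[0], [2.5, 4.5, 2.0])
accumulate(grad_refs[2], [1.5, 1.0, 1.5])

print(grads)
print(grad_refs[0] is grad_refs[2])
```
[4.0, 5.5, 3.5]
True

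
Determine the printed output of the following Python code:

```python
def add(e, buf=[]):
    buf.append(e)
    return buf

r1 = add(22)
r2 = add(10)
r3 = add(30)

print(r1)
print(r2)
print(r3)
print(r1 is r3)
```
[22, 10, 30]
[22, 10, 30]
[22, 10, 30]
True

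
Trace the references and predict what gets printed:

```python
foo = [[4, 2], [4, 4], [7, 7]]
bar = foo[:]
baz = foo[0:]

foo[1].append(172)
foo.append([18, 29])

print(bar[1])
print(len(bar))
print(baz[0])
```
[4, 4, 172]
3
[4, 2]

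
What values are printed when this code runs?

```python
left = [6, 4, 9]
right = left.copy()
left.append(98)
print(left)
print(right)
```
[6, 4, 9, 98]
[6, 4, 9]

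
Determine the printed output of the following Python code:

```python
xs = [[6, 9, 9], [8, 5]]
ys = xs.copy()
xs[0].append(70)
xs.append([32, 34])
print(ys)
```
[[6, 9, 9, 70], [8, 5]]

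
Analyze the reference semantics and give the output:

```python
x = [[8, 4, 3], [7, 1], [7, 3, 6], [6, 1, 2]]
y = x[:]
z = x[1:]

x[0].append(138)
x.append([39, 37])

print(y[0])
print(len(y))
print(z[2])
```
[8, 4, 3, 138]
4
[6, 1, 2]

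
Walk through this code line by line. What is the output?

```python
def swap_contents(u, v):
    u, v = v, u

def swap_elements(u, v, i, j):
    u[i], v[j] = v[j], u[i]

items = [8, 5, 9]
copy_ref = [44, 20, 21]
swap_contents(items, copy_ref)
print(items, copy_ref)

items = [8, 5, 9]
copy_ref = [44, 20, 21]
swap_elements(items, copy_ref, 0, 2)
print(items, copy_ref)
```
[8, 5, 9] [44, 20, 21]
[21, 5, 9] [44, 20, 8]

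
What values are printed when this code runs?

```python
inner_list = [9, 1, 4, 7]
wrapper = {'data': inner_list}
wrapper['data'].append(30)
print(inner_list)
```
[9, 1, 4, 7, 30]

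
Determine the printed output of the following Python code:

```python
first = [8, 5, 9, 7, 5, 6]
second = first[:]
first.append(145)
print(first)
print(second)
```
[8, 5, 9, 7, 5, 6, 145]
[8, 5, 9, 7, 5, 6]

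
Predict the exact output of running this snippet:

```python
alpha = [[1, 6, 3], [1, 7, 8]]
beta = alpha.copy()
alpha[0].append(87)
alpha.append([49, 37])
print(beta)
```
[[1, 6, 3, 87], [1, 7, 8]]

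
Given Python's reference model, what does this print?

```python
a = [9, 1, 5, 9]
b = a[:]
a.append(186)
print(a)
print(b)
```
[9, 1, 5, 9, 186]
[9, 1, 5, 9]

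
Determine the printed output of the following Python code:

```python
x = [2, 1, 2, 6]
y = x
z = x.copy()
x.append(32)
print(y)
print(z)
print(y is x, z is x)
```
[2, 1, 2, 6, 32]
[2, 1, 2, 6]
True False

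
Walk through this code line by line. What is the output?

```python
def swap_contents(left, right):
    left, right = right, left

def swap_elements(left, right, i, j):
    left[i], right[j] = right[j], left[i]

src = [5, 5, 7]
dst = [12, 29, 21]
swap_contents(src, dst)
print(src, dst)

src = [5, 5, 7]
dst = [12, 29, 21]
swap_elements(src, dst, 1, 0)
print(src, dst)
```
[5, 5, 7] [12, 29, 21]
[5, 12, 7] [5, 29, 21]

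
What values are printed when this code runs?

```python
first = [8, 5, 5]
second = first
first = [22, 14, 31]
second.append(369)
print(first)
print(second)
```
[22, 14, 31]
[8, 5, 5, 369]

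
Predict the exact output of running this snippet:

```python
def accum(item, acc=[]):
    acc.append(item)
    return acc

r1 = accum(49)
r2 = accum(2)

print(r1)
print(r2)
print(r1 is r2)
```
[49, 2]
[49, 2]
True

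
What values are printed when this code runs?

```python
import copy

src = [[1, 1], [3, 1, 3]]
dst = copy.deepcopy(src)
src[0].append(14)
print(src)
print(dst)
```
[[1, 1, 14], [3, 1, 3]]
[[1, 1], [3, 1, 3]]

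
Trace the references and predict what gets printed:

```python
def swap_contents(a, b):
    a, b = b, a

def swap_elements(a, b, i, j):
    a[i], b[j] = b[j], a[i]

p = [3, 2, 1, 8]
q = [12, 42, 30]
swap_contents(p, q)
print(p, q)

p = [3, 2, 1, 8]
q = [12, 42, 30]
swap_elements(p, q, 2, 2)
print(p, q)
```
[3, 2, 1, 8] [12, 42, 30]
[3, 2, 30, 8] [12, 42, 1]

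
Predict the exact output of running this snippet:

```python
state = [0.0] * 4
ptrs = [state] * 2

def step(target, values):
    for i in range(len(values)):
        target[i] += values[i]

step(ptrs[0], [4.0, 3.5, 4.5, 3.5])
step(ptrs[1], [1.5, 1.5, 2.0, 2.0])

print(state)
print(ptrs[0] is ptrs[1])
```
[5.5, 5.0, 6.5, 5.5]
True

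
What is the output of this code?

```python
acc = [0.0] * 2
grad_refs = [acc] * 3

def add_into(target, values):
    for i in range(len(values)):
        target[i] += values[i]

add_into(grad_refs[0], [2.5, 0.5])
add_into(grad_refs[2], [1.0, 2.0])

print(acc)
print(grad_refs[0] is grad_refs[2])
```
[3.5, 2.5]
True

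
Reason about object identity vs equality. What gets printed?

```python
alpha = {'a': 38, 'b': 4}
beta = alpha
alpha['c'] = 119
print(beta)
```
{'a': 38, 'b': 4, 'c': 119}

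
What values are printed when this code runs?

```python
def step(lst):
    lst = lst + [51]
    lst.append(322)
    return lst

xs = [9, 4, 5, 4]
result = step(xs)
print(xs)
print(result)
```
[9, 4, 5, 4]
[9, 4, 5, 4, 51, 322]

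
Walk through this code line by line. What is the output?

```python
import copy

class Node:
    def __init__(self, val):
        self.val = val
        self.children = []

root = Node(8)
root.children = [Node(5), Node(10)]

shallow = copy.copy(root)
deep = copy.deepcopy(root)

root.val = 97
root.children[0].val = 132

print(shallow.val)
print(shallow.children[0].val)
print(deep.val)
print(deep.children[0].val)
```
8
132
8
5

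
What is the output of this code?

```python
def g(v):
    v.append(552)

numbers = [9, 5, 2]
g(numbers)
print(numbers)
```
[9, 5, 2, 552]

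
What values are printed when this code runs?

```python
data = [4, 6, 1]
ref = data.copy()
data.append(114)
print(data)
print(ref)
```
[4, 6, 1, 114]
[4, 6, 1]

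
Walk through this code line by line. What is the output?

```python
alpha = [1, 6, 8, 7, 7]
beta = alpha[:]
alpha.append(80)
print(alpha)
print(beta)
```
[1, 6, 8, 7, 7, 80]
[1, 6, 8, 7, 7]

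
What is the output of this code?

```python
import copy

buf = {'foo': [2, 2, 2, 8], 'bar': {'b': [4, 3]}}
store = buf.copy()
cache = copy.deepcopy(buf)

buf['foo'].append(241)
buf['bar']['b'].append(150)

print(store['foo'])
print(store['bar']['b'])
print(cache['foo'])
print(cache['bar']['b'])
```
[2, 2, 2, 8, 241]
[4, 3, 150]
[2, 2, 2, 8]
[4, 3]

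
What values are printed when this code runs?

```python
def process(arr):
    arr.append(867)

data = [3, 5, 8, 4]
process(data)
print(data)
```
[3, 5, 8, 4, 867]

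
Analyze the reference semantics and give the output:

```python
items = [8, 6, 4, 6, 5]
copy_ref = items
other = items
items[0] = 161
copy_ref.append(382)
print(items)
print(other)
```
[161, 6, 4, 6, 5, 382]
[161, 6, 4, 6, 5, 382]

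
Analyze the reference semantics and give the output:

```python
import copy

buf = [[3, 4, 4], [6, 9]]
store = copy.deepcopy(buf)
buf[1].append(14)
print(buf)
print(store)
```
[[3, 4, 4], [6, 9, 14]]
[[3, 4, 4], [6, 9]]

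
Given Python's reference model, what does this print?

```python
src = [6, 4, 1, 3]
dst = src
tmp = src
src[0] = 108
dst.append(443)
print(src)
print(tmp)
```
[108, 4, 1, 3, 443]
[108, 4, 1, 3, 443]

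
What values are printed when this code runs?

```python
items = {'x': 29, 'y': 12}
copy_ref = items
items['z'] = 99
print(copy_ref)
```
{'x': 29, 'y': 12, 'z': 99}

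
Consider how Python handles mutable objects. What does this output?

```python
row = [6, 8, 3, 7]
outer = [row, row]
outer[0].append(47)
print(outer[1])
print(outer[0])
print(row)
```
[6, 8, 3, 7, 47]
[6, 8, 3, 7, 47]
[6, 8, 3, 7, 47]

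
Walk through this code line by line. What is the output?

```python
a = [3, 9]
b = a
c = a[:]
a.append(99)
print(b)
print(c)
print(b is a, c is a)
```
[3, 9, 99]
[3, 9]
True False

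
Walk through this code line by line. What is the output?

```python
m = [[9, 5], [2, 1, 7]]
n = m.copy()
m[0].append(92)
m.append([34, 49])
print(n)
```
[[9, 5, 92], [2, 1, 7]]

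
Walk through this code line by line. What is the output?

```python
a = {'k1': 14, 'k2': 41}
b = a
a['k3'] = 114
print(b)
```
{'k1': 14, 'k2': 41, 'k3': 114}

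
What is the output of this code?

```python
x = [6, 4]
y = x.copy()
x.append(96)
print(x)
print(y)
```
[6, 4, 96]
[6, 4]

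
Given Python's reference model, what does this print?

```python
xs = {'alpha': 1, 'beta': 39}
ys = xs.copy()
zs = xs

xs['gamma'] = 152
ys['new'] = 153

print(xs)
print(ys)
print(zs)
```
{'alpha': 1, 'beta': 39, 'gamma': 152}
{'alpha': 1, 'beta': 39, 'new': 153}
{'alpha': 1, 'beta': 39, 'gamma': 152}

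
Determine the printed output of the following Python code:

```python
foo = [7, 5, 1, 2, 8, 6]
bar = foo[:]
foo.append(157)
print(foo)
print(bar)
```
[7, 5, 1, 2, 8, 6, 157]
[7, 5, 1, 2, 8, 6]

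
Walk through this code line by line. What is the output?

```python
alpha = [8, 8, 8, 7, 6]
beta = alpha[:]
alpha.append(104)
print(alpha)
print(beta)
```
[8, 8, 8, 7, 6, 104]
[8, 8, 8, 7, 6]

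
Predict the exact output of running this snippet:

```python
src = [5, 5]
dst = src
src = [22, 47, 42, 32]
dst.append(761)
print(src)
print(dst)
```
[22, 47, 42, 32]
[5, 5, 761]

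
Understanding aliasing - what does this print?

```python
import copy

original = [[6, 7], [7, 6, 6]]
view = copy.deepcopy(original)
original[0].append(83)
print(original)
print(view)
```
[[6, 7, 83], [7, 6, 6]]
[[6, 7], [7, 6, 6]]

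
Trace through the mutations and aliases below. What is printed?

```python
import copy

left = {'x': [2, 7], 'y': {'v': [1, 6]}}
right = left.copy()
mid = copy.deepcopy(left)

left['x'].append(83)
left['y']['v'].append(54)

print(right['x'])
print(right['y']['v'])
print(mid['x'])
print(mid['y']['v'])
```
[2, 7, 83]
[1, 6, 54]
[2, 7]
[1, 6]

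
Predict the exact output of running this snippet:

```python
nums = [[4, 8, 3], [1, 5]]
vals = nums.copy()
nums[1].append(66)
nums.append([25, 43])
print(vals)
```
[[4, 8, 3], [1, 5, 66]]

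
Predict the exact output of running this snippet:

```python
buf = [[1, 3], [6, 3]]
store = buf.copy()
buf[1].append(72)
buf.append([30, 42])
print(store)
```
[[1, 3], [6, 3, 72]]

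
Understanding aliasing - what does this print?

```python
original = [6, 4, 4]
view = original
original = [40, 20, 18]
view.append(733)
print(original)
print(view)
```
[40, 20, 18]
[6, 4, 4, 733]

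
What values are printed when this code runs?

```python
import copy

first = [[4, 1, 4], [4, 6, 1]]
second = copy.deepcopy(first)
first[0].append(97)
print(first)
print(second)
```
[[4, 1, 4, 97], [4, 6, 1]]
[[4, 1, 4], [4, 6, 1]]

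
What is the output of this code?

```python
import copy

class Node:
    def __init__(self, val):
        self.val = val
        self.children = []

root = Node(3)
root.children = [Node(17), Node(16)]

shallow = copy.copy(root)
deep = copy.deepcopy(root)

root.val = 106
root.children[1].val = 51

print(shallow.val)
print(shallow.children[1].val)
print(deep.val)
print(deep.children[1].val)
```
3
51
3
16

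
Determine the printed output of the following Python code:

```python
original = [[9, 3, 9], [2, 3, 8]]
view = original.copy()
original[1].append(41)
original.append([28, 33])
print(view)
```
[[9, 3, 9], [2, 3, 8, 41]]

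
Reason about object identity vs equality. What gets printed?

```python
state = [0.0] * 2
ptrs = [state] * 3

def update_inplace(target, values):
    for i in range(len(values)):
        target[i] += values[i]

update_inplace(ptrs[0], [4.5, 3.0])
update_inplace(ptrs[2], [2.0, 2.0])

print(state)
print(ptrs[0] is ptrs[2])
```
[6.5, 5.0]
True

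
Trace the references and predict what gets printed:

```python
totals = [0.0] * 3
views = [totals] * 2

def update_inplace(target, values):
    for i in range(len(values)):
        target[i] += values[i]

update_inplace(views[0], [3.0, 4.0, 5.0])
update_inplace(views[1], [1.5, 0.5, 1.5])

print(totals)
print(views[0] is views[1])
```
[4.5, 4.5, 6.5]
True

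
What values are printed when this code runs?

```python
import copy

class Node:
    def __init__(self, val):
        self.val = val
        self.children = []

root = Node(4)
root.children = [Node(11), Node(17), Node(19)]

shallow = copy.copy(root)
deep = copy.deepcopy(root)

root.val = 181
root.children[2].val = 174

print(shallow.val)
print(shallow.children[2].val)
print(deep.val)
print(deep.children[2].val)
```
4
174
4
19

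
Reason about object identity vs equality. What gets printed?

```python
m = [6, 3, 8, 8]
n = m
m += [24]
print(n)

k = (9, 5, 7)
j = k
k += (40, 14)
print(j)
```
[6, 3, 8, 8, 24]
(9, 5, 7)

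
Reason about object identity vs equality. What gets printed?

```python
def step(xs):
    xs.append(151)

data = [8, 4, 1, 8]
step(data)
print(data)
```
[8, 4, 1, 8, 151]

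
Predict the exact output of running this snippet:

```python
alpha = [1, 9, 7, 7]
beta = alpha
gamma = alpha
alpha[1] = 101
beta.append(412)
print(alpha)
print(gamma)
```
[1, 101, 7, 7, 412]
[1, 101, 7, 7, 412]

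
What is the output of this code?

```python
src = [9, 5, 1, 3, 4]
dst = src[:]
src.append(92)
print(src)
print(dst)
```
[9, 5, 1, 3, 4, 92]
[9, 5, 1, 3, 4]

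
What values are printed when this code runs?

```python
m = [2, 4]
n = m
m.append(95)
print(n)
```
[2, 4, 95]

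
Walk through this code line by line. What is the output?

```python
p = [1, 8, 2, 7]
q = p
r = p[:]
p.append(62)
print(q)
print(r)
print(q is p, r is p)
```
[1, 8, 2, 7, 62]
[1, 8, 2, 7]
True False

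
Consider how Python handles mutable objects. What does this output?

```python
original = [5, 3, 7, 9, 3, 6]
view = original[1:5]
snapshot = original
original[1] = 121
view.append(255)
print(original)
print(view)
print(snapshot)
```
[5, 121, 7, 9, 3, 6]
[3, 7, 9, 3, 255]
[5, 121, 7, 9, 3, 6]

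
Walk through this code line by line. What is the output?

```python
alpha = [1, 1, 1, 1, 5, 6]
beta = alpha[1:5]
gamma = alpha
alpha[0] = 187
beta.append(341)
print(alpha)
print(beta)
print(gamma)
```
[187, 1, 1, 1, 5, 6]
[1, 1, 1, 5, 341]
[187, 1, 1, 1, 5, 6]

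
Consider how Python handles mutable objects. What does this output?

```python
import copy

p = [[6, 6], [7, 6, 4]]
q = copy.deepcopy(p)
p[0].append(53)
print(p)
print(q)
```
[[6, 6, 53], [7, 6, 4]]
[[6, 6], [7, 6, 4]]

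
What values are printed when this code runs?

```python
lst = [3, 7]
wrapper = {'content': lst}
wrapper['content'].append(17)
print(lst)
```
[3, 7, 17]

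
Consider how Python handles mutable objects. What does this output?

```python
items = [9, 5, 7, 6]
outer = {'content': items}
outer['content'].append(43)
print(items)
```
[9, 5, 7, 6, 43]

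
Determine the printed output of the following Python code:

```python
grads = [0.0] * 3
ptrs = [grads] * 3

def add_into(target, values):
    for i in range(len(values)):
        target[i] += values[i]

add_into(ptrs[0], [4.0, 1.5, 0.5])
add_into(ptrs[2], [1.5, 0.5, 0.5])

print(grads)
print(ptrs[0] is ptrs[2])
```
[5.5, 2.0, 1.0]
True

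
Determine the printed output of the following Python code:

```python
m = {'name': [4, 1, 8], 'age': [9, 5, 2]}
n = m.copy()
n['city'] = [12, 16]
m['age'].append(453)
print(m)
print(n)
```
{'name': [4, 1, 8], 'age': [9, 5, 2, 453]}
{'name': [4, 1, 8], 'age': [9, 5, 2, 453], 'city': [12, 16]}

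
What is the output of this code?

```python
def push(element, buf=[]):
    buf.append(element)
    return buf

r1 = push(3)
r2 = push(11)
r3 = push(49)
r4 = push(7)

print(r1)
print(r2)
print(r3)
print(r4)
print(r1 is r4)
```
[3, 11, 49, 7]
[3, 11, 49, 7]
[3, 11, 49, 7]
[3, 11, 49, 7]
True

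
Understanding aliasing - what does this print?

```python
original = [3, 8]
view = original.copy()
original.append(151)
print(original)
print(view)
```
[3, 8, 151]
[3, 8]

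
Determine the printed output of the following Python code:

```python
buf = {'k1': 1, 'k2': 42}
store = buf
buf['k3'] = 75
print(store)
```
{'k1': 1, 'k2': 42, 'k3': 75}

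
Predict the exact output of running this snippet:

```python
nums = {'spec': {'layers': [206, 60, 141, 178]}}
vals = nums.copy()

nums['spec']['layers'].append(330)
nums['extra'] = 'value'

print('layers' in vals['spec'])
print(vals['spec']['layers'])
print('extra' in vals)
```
True
[206, 60, 141, 178, 330]
False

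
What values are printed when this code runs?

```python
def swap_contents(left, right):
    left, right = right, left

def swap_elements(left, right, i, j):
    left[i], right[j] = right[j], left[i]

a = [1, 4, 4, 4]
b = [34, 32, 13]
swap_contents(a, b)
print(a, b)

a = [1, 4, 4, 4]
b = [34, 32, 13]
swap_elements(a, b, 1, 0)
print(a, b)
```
[1, 4, 4, 4] [34, 32, 13]
[1, 34, 4, 4] [4, 32, 13]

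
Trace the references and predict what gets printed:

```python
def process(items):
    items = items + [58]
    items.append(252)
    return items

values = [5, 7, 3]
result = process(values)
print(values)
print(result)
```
[5, 7, 3]
[5, 7, 3, 58, 252]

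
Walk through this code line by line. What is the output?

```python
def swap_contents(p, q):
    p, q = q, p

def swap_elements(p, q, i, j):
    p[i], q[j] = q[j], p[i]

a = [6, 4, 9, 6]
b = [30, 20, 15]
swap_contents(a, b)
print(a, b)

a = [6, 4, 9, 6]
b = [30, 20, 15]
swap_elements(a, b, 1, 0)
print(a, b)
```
[6, 4, 9, 6] [30, 20, 15]
[6, 30, 9, 6] [4, 20, 15]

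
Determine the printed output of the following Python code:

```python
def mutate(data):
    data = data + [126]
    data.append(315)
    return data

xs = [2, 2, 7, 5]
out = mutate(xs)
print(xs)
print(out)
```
[2, 2, 7, 5]
[2, 2, 7, 5, 126, 315]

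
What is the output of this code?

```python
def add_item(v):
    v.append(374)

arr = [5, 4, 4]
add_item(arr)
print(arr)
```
[5, 4, 4, 374]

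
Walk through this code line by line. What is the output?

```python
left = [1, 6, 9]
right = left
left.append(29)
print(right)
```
[1, 6, 9, 29]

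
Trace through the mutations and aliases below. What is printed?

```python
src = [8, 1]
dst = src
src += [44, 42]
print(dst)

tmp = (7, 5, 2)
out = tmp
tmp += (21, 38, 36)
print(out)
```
[8, 1, 44, 42]
(7, 5, 2)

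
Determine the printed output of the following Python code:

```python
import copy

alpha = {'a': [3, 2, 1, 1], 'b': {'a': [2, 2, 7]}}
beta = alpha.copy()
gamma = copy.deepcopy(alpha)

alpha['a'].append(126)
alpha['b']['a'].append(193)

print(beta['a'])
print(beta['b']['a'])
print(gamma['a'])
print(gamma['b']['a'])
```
[3, 2, 1, 1, 126]
[2, 2, 7, 193]
[3, 2, 1, 1]
[2, 2, 7]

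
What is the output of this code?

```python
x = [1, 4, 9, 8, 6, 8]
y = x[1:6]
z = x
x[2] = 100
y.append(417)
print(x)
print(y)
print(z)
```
[1, 4, 100, 8, 6, 8]
[4, 9, 8, 6, 8, 417]
[1, 4, 100, 8, 6, 8]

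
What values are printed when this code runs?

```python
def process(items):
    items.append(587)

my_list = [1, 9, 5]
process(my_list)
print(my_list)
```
[1, 9, 5, 587]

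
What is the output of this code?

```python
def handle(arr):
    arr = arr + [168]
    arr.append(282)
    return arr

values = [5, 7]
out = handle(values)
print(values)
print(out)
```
[5, 7]
[5, 7, 168, 282]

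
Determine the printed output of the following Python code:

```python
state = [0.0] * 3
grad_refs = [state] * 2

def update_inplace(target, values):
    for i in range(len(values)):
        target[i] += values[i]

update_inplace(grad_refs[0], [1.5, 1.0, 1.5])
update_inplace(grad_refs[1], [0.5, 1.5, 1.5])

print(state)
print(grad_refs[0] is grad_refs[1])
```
[2.0, 2.5, 3.0]
True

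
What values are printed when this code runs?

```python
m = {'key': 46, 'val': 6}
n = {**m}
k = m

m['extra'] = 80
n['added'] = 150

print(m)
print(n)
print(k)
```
{'key': 46, 'val': 6, 'extra': 80}
{'key': 46, 'val': 6, 'added': 150}
{'key': 46, 'val': 6, 'extra': 80}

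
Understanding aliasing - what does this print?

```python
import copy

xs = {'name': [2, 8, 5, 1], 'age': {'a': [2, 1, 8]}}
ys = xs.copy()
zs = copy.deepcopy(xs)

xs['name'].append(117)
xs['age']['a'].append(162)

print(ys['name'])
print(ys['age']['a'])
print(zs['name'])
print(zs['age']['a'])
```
[2, 8, 5, 1, 117]
[2, 1, 8, 162]
[2, 8, 5, 1]
[2, 1, 8]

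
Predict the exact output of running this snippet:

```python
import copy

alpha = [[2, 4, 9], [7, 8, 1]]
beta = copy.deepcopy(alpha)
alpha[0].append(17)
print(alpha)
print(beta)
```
[[2, 4, 9, 17], [7, 8, 1]]
[[2, 4, 9], [7, 8, 1]]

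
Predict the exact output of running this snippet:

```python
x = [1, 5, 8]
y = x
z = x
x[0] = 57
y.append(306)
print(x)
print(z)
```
[57, 5, 8, 306]
[57, 5, 8, 306]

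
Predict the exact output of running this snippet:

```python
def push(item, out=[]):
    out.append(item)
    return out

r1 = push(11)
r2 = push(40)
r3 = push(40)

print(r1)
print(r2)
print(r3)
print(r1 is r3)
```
[11, 40, 40]
[11, 40, 40]
[11, 40, 40]
True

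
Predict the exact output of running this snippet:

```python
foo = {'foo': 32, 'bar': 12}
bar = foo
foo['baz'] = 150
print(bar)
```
{'foo': 32, 'bar': 12, 'baz': 150}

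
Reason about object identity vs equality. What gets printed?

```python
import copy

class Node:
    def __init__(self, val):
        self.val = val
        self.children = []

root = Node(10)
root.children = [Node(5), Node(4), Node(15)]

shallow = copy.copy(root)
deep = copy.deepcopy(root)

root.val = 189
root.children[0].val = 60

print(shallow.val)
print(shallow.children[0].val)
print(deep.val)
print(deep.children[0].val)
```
10
60
10
5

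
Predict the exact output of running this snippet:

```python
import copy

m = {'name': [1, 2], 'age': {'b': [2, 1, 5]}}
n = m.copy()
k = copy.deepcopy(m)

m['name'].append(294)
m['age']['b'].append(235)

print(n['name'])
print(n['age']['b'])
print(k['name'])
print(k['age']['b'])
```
[1, 2, 294]
[2, 1, 5, 235]
[1, 2]
[2, 1, 5]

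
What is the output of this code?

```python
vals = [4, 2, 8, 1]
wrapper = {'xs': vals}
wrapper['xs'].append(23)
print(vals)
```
[4, 2, 8, 1, 23]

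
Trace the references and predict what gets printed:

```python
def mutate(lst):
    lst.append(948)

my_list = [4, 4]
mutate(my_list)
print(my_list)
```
[4, 4, 948]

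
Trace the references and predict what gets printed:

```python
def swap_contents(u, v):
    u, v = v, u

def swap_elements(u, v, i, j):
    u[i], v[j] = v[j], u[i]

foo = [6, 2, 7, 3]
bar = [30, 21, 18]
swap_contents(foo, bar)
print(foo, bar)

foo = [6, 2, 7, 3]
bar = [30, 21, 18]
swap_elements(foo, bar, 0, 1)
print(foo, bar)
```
[6, 2, 7, 3] [30, 21, 18]
[21, 2, 7, 3] [30, 6, 18]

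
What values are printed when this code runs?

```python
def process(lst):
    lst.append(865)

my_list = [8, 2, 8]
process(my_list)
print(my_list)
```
[8, 2, 8, 865]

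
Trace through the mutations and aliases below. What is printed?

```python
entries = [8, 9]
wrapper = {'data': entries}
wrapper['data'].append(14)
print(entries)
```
[8, 9, 14]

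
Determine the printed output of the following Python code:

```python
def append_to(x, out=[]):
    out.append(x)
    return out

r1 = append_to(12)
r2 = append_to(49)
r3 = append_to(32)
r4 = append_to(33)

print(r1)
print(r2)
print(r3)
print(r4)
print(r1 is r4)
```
[12, 49, 32, 33]
[12, 49, 32, 33]
[12, 49, 32, 33]
[12, 49, 32, 33]
True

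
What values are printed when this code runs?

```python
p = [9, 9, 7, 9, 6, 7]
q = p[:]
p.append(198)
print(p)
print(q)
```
[9, 9, 7, 9, 6, 7, 198]
[9, 9, 7, 9, 6, 7]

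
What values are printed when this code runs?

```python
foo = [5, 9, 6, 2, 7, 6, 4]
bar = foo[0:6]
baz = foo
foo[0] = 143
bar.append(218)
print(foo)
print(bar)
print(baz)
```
[143, 9, 6, 2, 7, 6, 4]
[5, 9, 6, 2, 7, 6, 218]
[143, 9, 6, 2, 7, 6, 4]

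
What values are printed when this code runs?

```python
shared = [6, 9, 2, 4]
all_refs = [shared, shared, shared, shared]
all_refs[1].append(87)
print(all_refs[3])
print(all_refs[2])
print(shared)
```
[6, 9, 2, 4, 87]
[6, 9, 2, 4, 87]
[6, 9, 2, 4, 87]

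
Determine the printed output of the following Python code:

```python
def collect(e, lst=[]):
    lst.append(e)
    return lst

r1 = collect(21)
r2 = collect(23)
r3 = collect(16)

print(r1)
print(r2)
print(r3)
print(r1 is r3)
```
[21, 23, 16]
[21, 23, 16]
[21, 23, 16]
True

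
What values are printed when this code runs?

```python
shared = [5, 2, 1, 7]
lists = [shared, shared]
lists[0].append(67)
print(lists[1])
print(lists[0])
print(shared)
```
[5, 2, 1, 7, 67]
[5, 2, 1, 7, 67]
[5, 2, 1, 7, 67]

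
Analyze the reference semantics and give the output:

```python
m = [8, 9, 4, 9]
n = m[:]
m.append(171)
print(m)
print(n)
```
[8, 9, 4, 9, 171]
[8, 9, 4, 9]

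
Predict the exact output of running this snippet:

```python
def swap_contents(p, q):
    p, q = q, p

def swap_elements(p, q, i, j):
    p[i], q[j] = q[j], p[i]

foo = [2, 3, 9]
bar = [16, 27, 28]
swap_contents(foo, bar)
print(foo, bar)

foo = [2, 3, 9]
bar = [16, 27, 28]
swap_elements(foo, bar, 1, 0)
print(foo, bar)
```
[2, 3, 9] [16, 27, 28]
[2, 16, 9] [3, 27, 28]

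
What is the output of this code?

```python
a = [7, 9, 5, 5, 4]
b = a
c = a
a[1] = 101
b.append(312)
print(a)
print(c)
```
[7, 101, 5, 5, 4, 312]
[7, 101, 5, 5, 4, 312]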